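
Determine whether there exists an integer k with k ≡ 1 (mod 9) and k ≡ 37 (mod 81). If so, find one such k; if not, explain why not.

Here gcd(9, 81) = 9, and both 1 and 37 leave remainder 1 mod 9, so the system is consistent.
Step through k = 1, 1 + 9, 1 + 2·9, …: the values 1, 10, 19, 28, 37 reduce mod 81 to 1, 10, 19, 28, 37. The value 37 hits 37.
Indeed 37 ≡ 1 (mod 9) and 37 ≡ 37 (mod 81).

k = 37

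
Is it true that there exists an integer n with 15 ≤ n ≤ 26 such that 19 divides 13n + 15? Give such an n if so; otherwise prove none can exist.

At n = 15, 13·15 + 15 = 210 ≡ 1 (mod 19), and each step in n adds 13, giving residues 1, 14, 8, 2, 15, 9, 3, 16, 10, 4, 17, 11 for n = 15, 16, …, 26.
The residue 0 does not occur, so no n in [15, 26] makes 13n + 15 a multiple of 19.

There is no such integer n in that range.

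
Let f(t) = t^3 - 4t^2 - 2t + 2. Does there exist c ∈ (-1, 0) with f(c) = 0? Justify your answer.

Yes, f has a root in the interval.

f(-1) = -1 and f(0) = 2, which have opposite signs.
Since f is a polynomial it is continuous on [-1, 0].
So by the Intermediate Value Theorem there is a c strictly between -1 and 0 with f(c) = 0.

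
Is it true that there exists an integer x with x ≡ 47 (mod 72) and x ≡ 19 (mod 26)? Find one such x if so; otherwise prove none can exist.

Here gcd(72, 26) = 2, and both 47 and 19 leave remainder 1 mod 2, so the system is consistent.
Put x = 47 + 72t, so we need 72t ≡ 24 (mod 26), equivalently (divide by 2) 36t ≡ 12 (mod 13).
36 ≡ 10 (mod 13), so this reads 10t ≡ 12 (mod 13). Invert 10 mod 13 by the Euclidean algorithm: 13 = 1·10 + 3, 10 = 3·3 + 1, 3 = 3·1 + 0; back-substituting, 1 = 10 − 3·3 = 10 − 3·(13 − 1·10) = −3·13 + 4·10. Hence 10·4 ≡ 1, so 10⁻¹ ≡ 4 (mod 13).
Multiplying by 4: t ≡ 4·12 = 48 ≡ 9 (mod 13).
Then x = 47 + 72·9 = 695.
Check: 695 mod 72 = 47, 695 mod 26 = 19. ✓

x = 695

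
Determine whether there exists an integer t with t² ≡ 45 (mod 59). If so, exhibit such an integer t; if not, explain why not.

t = 24

Take t = 24. Then 24² = 576 = 9·59 + 45, so 24² ≡ 45 (mod 59).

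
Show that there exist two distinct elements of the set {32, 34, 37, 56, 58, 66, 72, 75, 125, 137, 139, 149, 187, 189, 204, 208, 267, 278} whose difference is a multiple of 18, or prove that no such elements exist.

Reduce each element modulo 18: 32↦14, 34↦16, 37↦1, 56↦2, 58↦4, 66↦12, 72↦0, 75↦3, 125↦17, 137↦11, 139↦13, 149↦5, 187↦7, 189↦9, 204↦6, 208↦10, 267↦15, 278↦8.
These 18 residues are pairwise different, hence no difference of two elements is divisible by 18.

No such pair exists.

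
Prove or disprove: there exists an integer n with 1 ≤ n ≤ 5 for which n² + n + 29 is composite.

n = 2

At n = 2: 2² + 2 + 29 = 35 = 5·7, which is composite.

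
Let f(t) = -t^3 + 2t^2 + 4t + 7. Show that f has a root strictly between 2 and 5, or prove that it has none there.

f(2) = 15 and f(5) = -48, which have opposite signs.
As a polynomial, f is continuous on every closed interval.
By the Intermediate Value Theorem f must vanish at some point of (2, 5).

Such a root exists.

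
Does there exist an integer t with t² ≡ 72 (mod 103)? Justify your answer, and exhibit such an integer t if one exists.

t = 22

t = 22 works: 22² = 484, and 484 − 72 = 412 = 4·103.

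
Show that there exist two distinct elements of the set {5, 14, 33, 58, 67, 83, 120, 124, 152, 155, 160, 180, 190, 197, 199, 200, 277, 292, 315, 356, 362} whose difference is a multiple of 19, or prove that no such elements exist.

The pair (14, 33) works.

Both 14 and 33 leave remainder 14 on division by 19; their difference 19 = 1·19 is a multiple of 19.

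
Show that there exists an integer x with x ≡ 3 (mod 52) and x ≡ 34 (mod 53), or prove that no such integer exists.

Since 52 and 53 share no common factor, CRT says the pair of congruences has a solution (unique mod 2756).
Write x = 3 + 52t and require 3 + 52t ≡ 34 (mod 53), i.e. 52t ≡ 31 (mod 53).
Note 52·52 = 2704 ≡ 1 (mod 53) (as 2704 − 1 = 51·53), so 52⁻¹ ≡ 52.
Multiplying by 52: t ≡ 52·31 = 1612 ≡ 22 (mod 53).
With t = 22: x = 3 + 52·22 = 1147.
Verify: 1147 = 22·52 + 3 and 1147 = 21·53 + 34. ✓

x = 1147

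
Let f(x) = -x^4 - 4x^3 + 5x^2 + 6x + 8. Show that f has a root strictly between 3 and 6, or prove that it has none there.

No.

The endpoint values f(3) = -118 and f(6) = -1936 are both negative. Claim: f(x) < 0 for every x in (3, 6).
Substitute x = 3 + u, where 0 < u < 3 on the interval. Expanding, f(3 + u) = -u^4 - 16u^3 - 85u^2 - 180u - 118.
All 5 nonzero coefficients of this polynomial in u are negative; hence for u > 0 the value is a sum of negative terms (the constant -118 among them).
So f is strictly negative on (3, 6); no root exists in the interval.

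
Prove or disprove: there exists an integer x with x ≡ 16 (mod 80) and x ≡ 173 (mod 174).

There is no such integer.

Both moduli are multiples of 2 = gcd(80, 174), so any solution would satisfy x ≡ 16 and x ≡ 173 modulo 2 simultaneously.
But 16 mod 2 = 0 while 173 mod 2 = 1, a contradiction.
Hence the system has no solution.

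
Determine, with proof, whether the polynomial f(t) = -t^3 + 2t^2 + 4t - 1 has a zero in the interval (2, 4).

Yes, f has a root in the interval.

f(2) = 7 and f(4) = -17, which have opposite signs.
f is continuous everywhere (it is a polynomial), in particular on [2, 4].
By the Intermediate Value Theorem f must vanish at some point of (2, 4).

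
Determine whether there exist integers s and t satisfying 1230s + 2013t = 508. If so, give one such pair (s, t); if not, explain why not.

Any value of 1230s + 2013t is a multiple of gcd(1230, 2013) = 3.
But 508 is not a multiple of 3 (it leaves remainder 1).
Therefore 1230s + 2013t = 508 has no solution in integers.

No such integers exist.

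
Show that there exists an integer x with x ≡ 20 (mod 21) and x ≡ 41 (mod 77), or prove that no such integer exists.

Here gcd(21, 77) = 7, and both 20 and 41 leave remainder 6 mod 7, so the system is consistent.
List candidates x ≡ 20 (mod 21): 20, 41. Modulo 77 these are 20, 41; 41 gives 41 as required.
Check: 41 mod 21 = 20, 41 mod 77 = 41. ✓

x = 41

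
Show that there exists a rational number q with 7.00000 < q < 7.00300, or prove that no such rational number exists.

Look for a denominator N such that an integer falls strictly between N·7.00000 and N·7.00300. N = 334 works: 334·7.00000 = 2338.00000 < 2339 < 2339.00200 = 334·7.00300.
Hence 2339/334 is a rational number with 7.00000 < 2339/334 < 7.00300.

q = 2339/334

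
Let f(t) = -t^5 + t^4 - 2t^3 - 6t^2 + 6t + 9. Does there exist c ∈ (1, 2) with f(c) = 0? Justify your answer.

Yes, such a c exists.

f(1) = 7 and f(2) = -35, which have opposite signs.
f is continuous everywhere (it is a polynomial), in particular on [1, 2].
The Intermediate Value Theorem then guarantees some c ∈ (1, 2) with f(c) = 0.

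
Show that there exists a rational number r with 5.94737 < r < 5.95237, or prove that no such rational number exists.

r = 119/20

Look for a denominator N such that an integer falls strictly between N·5.94737 and N·5.95237. N = 20 works: 20·5.94737 = 118.94740 < 119 < 119.04740 = 20·5.95237.
So r = 119/20 works: it is a ratio of integers, and dividing 20·5.94737 < 119 < 20·5.95237 through by 20 gives 5.94737 < 119/20 < 5.95237.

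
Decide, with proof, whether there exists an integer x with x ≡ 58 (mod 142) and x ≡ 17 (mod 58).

No such integer exists.

Reduce both congruences modulo 2, which divides 142 and 58: they say x ≡ 58 (mod 2) and x ≡ 17 (mod 2).
These are incompatible: 58 − 17 = 41 is not divisible by 2.
Hence the system has no solution.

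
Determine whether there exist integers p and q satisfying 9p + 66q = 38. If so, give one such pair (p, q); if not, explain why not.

No, no such integers exist.

Any value of 9p + 66q is a multiple of gcd(9, 66) = 3.
However 38 leaves remainder 2 on division by 3.
Therefore 9p + 66q = 38 has no solution in integers.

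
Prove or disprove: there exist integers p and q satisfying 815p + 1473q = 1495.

p = 779, q = -430

Since gcd(815, 1473) = 1, every integer is an integer combination of 815 and 1473.
Dividing repeatedly: 1473 = 1·815 + 658, 815 = 1·658 + 157, 658 = 4·157 + 30, 157 = 5·30 + 7, 30 = 4·7 + 2, 7 = 3·2 + 1, 2 = 2·1 + 0.
Back-substituting, 1 = 7 − 3·2 = 7 − 3·(30 − 4·7) = −3·30 + 13·7 = −3·30 + 13·(157 − 5·30) = 13·157 − 68·30 = 13·157 − 68·(658 − 4·157) = −68·658 + 285·157 = −68·658 + 285·(815 − 1·658) = 285·815 − 353·658 = 285·815 − 353·(1473 − 1·815) = −353·1473 + 638·815; that is, 815·638 + 1473·(-353) = 1.
Times 1495: 815·953810 + 1473·(-527735) = 1495, so (953810, -527735) solves it.
Shifting by a multiple of (1473, −815) keeps it a solution: p = 953810 − 647·1473 = 779, q = -527735 + 647·815 = -430.
Check: 815·779 + 1473·(-430) = 634885 − 633390 = 1495. ✓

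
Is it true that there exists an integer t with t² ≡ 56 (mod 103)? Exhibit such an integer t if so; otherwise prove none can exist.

t = 57 works: 57² = 3249, and 3249 − 56 = 3193 = 31·103.

t = 57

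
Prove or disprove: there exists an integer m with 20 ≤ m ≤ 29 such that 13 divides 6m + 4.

m = 21

At m = 20 the value 124 is not a multiple of 13. At m = 21 we get 6·21 + 4 = 130, and 130 = 13·10.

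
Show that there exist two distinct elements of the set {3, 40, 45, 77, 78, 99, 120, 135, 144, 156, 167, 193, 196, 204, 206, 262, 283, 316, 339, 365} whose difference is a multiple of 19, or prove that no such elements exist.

Yes: 3 and 193.

3 mod 19 = 3 and 193 mod 19 = 3, so 193 − 3 = 190 = 10·19.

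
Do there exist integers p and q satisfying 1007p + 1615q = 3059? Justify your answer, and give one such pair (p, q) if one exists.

p = 72, q = -43

Every value of 1007p + 1615q is a multiple of gcd(1007, 1615) = 19; since 19 ∣ 3059, solutions exist.
Dividing through by 19 reduces the equation to 53p + 85q = 161.
Dividing repeatedly: 85 = 1·53 + 32, 53 = 1·32 + 21, 32 = 1·21 + 11, 21 = 1·11 + 10, 11 = 1·10 + 1, 10 = 10·1 + 0.
Back-substituting, 1 = 11 − 1·10 = 11 − (21 − 1·11) = −21 + 2·11 = −21 + 2·(32 − 1·21) = 2·32 − 3·21 = 2·32 − 3·(53 − 1·32) = −3·53 + 5·32 = −3·53 + 5·(85 − 1·53) = 5·85 − 8·53; that is, 53·(-8) + 85·5 = 1.
Times 161: 53·(-1288) + 85·805 = 161, so (-1288, 805) solves it.
The general solution is p = -1288 + 85k, q = 805 − 53k; taking k = 16 gives the smaller pair p = 72, q = -43.
Indeed 1007·72 + 1615·(-43) = 72504 − 69445 = 3059.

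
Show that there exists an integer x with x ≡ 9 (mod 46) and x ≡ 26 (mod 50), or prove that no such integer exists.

No, no such integer exists.

gcd(46, 50) = 2. If x ≡ 9 (mod 46) and x ≡ 26 (mod 50), then x ≡ 9 (mod 2) and x ≡ 26 (mod 2).
But 9 mod 2 = 1 while 26 mod 2 = 0, a contradiction.
Hence the system has no solution.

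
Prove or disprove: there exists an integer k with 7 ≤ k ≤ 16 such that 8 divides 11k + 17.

k = 13

k = 13 works, since 11·13 + 17 = 160 = 20·8.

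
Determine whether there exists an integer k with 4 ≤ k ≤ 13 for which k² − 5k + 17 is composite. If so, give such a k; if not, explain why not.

At k = 13: 13² − 5·13 + 17 = 121 = 11·11, which is composite.

k = 13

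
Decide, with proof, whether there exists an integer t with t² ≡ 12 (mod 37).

t = 7

t = 7 works: 7² = 49, and 49 − 12 = 37 = 1·37.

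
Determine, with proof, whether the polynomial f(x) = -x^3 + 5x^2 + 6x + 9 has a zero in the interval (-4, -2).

f has no root in that interval.

f(-4) = 129 and f(-2) = 25, both positive, so a sign-change argument is unavailable; we show f keeps this sign on the whole interval.
Shift to the endpoint -2: with x = -2 − u (0 < u < 2), one computes f(-2 − u) = u^3 + 11u^2 + 26u + 25.
All 4 nonzero coefficients of this polynomial in u are positive; hence for u > 0 the value is a sum of positive terms (the constant 25 among them).
Therefore f(x) > 0 throughout (-4, -2), and f has no zero there.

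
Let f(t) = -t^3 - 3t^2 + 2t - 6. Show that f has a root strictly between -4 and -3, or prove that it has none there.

f(-4) = 2 and f(-3) = -12, which have opposite signs.
As a polynomial, f is continuous on every closed interval.
By the Intermediate Value Theorem, f takes the value 0 somewhere in the open interval.

Such a root exists.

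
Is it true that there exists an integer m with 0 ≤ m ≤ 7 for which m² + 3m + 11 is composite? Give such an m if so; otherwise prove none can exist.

At m = 6: 6² + 3·6 + 11 = 65 = 5·13, which is composite.

m = 6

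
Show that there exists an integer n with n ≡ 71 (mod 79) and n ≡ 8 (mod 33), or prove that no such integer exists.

n = 1493

gcd(79, 33) = 1, so the Chinese Remainder Theorem guarantees exactly one residue class mod 2607 satisfying both.
Write n = 71 + 79t and require 71 + 79t ≡ 8 (mod 33), i.e. 79t ≡ 3 (mod 33).
79 ≡ 13 (mod 33), so this reads 13t ≡ 3 (mod 33). Invert 13 mod 33 by the Euclidean algorithm: 33 = 2·13 + 7, 13 = 1·7 + 6, 7 = 1·6 + 1, 6 = 6·1 + 0; back-substituting, 1 = 7 − 1·6 = 7 − (13 − 1·7) = −13 + 2·7 = −13 + 2·(33 − 2·13) = 2·33 − 5·13. Hence 13·(-5) ≡ 1, so 13⁻¹ ≡ -5 ≡ 28 (mod 33).
Therefore t ≡ 28·3 = 84 ≡ 18 (mod 33).
With t = 18: n = 71 + 79·18 = 1493.
Verify: 1493 = 18·79 + 71 and 1493 = 45·33 + 8. ✓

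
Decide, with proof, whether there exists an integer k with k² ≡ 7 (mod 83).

k = 67

Take k = 67. Then 67² = 4489 = 54·83 + 7, so 67² ≡ 7 (mod 83).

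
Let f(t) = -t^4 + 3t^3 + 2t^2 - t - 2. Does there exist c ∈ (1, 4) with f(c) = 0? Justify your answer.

Such a root exists.

f(1) = 1 and f(4) = -38, which have opposite signs.
Since f is a polynomial it is continuous on [1, 4].
The Intermediate Value Theorem then guarantees some c ∈ (1, 4) with f(c) = 0.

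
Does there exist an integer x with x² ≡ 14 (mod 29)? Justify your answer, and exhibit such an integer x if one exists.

Apply Euler's criterion with the prime 29: 14 is a quadratic residue iff 14^14 ≡ 1 (mod 29), and a non-residue iff it is ≡ −1.
Squaring successively (mod 29): 14^2 = 196 ≡ 22; 14^4 ≡ 22² = 484 ≡ 20; 14^8 ≡ 20² = 400 ≡ 23.
Since 14 = 8 + 4 + 2, 14^14 ≡ 23 · 20 · 22; multiplying out mod 29: 23·20 = 460 ≡ 25, then 25·22 = 550 ≡ 28. Thus 14^14 ≡ 28 ≡ −1 (mod 29).
By Euler's criterion 14 is a quadratic non-residue mod 29: no x satisfies x² ≡ 14 (mod 29).

No such integer exists.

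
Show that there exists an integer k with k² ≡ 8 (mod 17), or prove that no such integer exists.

k = 5

Take k = 5. Then 5² = 25 = 1·17 + 8, so 5² ≡ 8 (mod 17).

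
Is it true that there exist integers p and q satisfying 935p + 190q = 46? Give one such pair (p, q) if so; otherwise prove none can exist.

No, no such integers exist.

Any value of 935p + 190q is a multiple of gcd(935, 190) = 5.
However 46 leaves remainder 1 on division by 5.
Hence no integers p, q satisfy the equation.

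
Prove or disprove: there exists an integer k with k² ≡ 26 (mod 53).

53 is prime, so by Euler's criterion 26 is a square mod 53 iff 26^((53−1)/2) = 26^26 ≡ 1 (mod 53).
Repeated squaring mod 53: 26^2 = 676 ≡ 40; 26^4 ≡ 40² = 1600 ≡ 10; 26^8 ≡ 10² = 100 ≡ 47; 26^16 ≡ 47² = 2209 ≡ 36.
Since 26 = 16 + 8 + 2, 26^26 ≡ 36 · 47 · 40; multiplying out mod 53: 36·47 = 1692 ≡ 49, then 49·40 = 1960 ≡ 52. Thus 26^26 ≡ 52 ≡ −1 (mod 53).
The value −1 means 26 is a non-residue modulo 53, so k² ≡ 26 (mod 53) is impossible.

No such integer exists.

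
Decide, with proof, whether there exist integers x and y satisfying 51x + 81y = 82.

Both 51 and 81 are divisible by gcd(51, 81) = 3, hence so is any combination 51x + 81y.
But 82 is not a multiple of 3 (it leaves remainder 1).
So the equation is unsolvable over ℤ.

There are no such integers.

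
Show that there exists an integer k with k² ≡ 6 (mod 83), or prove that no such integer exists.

Apply Euler's criterion with the prime 83: 6 is a quadratic residue iff 6^41 ≡ 1 (mod 83), and a non-residue iff it is ≡ −1.
Squaring successively (mod 83): 6^2 = 36 ≡ 36; 6^4 ≡ 36² = 1296 ≡ 51; 6^8 ≡ 51² = 2601 ≡ 28; 6^16 ≡ 28² = 784 ≡ 37; 6^32 ≡ 37² = 1369 ≡ 41.
Since 41 = 32 + 8 + 1, 6^41 ≡ 41 · 28 · 6; multiplying out mod 83: 41·28 = 1148 ≡ 69, then 69·6 = 414 ≡ 82. Thus 6^41 ≡ 82 ≡ −1 (mod 83).
By Euler's criterion 6 is a quadratic non-residue mod 83: no k satisfies k² ≡ 6 (mod 83).

There is no such integer.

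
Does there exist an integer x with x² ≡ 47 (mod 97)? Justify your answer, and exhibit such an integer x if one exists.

Take x = 85. Then 85² = 7225 = 74·97 + 47, so 85² ≡ 47 (mod 97).

x = 85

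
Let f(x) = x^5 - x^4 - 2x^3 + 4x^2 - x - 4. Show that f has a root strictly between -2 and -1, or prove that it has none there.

f(-2) = -18 and f(-1) = 1, which have opposite signs.
As a polynomial, f is continuous on every closed interval.
By the Intermediate Value Theorem, f takes the value 0 somewhere in the open interval.

Yes, f has a root in the interval.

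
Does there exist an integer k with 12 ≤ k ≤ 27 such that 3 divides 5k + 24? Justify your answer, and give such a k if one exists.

k = 12 works, since 5·12 + 24 = 84 = 28·3.

k = 12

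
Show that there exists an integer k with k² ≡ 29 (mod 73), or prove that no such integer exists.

Apply Euler's criterion with the prime 73: 29 is a quadratic residue iff 29^36 ≡ 1 (mod 73), and a non-residue iff it is ≡ −1.
Repeated squaring mod 73: 29^2 = 841 ≡ 38; 29^4 ≡ 38² = 1444 ≡ 57; 29^8 ≡ 57² = 3249 ≡ 37; 29^16 ≡ 37² = 1369 ≡ 55; 29^32 ≡ 55² = 3025 ≡ 32.
Since 36 = 32 + 4, 29^36 ≡ 32 · 57; multiplying out mod 73: 32·57 = 1824 ≡ 72. Thus 29^36 ≡ 72 ≡ −1 (mod 73).
By Euler's criterion 29 is a quadratic non-residue mod 73: no k satisfies k² ≡ 29 (mod 73).

No such integer exists.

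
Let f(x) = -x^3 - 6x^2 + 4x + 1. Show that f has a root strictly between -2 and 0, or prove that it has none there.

f(-2) = -23 and f(0) = 1, which have opposite signs.
Since f is a polynomial it is continuous on [-2, 0].
By the Intermediate Value Theorem f must vanish at some point of (-2, 0).

Such a root exists.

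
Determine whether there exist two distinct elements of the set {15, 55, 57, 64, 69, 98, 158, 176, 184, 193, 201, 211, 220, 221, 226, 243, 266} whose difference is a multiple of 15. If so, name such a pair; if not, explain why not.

55 and 220 are such a pair.

Reduce each element mod 15: 15↦0, 55↦10, 57↦12, 64↦4, 69↦9, 98↦8, 158↦8, 176↦11, 184↦4, 193↦13, 201↦6, 211↦1, 220↦10, 221↦11, 226↦1, 243↦3, 266↦11. The residue 10 repeats (at 55 and 220), and 220 − 55 = 165 = 11·15.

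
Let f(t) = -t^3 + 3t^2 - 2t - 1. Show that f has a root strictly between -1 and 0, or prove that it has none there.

f(-1) = 5 and f(0) = -1, which have opposite signs.
f is continuous everywhere (it is a polynomial), in particular on [-1, 0].
By the Intermediate Value Theorem, f takes the value 0 somewhere in the open interval.

Such a root exists.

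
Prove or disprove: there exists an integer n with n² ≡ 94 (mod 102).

n = 20

Take n = 20. Then 20² = 400 = 3·102 + 94, so 20² ≡ 94 (mod 102).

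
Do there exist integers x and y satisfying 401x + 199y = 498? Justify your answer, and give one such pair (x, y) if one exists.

x = 166, y = -332

Since gcd(401, 199) = 1, every integer is an integer combination of 401 and 199.
Run the Euclidean algorithm on 401 and 199: 401 = 2·199 + 3, 199 = 66·3 + 1, 3 = 3·1 + 0.
Unwinding: 1 = 199 − 66·3 = 199 − 66·(401 − 2·199) = −66·401 + 133·199, i.e. 401·(-66) + 199·133 = 1.
Times 498: 401·(-32868) + 199·66234 = 498, so (-32868, 66234) solves it.
Shifting by a multiple of (199, −401) keeps it a solution: x = -32868 + 166·199 = 166, y = 66234 − 166·401 = -332.
Indeed 401·166 + 199·(-332) = 66566 − 66068 = 498.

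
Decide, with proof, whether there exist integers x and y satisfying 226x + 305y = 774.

226 and 305 are coprime, so 226x + 305y ranges over all of ℤ.
Run the Euclidean algorithm on 305 and 226: 305 = 1·226 + 79, 226 = 2·79 + 68, 79 = 1·68 + 11, 68 = 6·11 + 2, 11 = 5·2 + 1, 2 = 2·1 + 0.
Back-substituting, 1 = 11 − 5·2 = 11 − 5·(68 − 6·11) = −5·68 + 31·11 = −5·68 + 31·(79 − 1·68) = 31·79 − 36·68 = 31·79 − 36·(226 − 2·79) = −36·226 + 103·79 = −36·226 + 103·(305 − 1·226) = 103·305 − 139·226; that is, 226·(-139) + 305·103 = 1.
Scaling by 774 gives the particular solution (x, y) = (-107586, 79722).
Adding 353·305 to x and subtracting 353·226 from y gives the tidier solution (79, -56).
Indeed 226·79 + 305·(-56) = 17854 − 17080 = 774.

x = 79, y = -56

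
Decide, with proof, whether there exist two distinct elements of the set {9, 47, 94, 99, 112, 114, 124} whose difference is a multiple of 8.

Reduce each element modulo 8: 9↦1, 47↦7, 94↦6, 99↦3, 112↦0, 114↦2, 124↦4.
No residue repeats among the 7 elements, so no pair has difference ≡ 0 (mod 8).

No such pair exists.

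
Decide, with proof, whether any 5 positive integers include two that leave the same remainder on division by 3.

Yes, this is always true.

Partition the integers by their residue mod 3; there are 3 classes.
Since 5 > 3, two of the 5 integers must share a residue class by the pigeonhole principle; call them a and b.
So a and b have equal remainders mod 3, which is exactly what was to be shown.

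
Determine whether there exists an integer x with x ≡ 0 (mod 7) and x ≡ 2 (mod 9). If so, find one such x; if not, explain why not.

Since 7 and 9 share no common factor, CRT says the pair of congruences has a solution (unique mod 63).
Write x = 0 + 7t and require 0 + 7t ≡ 2 (mod 9), i.e. 7t ≡ 2 (mod 9).
To invert 7 modulo 9: 9 = 1·7 + 2, 7 = 3·2 + 1, 2 = 2·1 + 0, and unwinding, 1 = 7 − 3·2 = 7 − 3·(9 − 1·7) = −3·9 + 4·7. Thus 7⁻¹ ≡ 4 (mod 9).
Therefore t ≡ 4·2 = 8 (mod 9).
Taking t = 8 gives x = 0 + 7·8 = 56.
Indeed 56 ≡ 0 (mod 7) and 56 ≡ 2 (mod 9).

x = 56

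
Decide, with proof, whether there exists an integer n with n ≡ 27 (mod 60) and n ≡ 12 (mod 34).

No such integer exists.

Both moduli are multiples of 2 = gcd(60, 34), so any solution would satisfy n ≡ 27 and n ≡ 12 modulo 2 simultaneously.
But 27 mod 2 = 1 while 12 mod 2 = 0, a contradiction.
So no integer satisfies both congruences.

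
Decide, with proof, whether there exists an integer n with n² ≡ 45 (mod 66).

n = 45 works: 45² = 2025, and 2025 − 45 = 1980 = 30·66.

n = 45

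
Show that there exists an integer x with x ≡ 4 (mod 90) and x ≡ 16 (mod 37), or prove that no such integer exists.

x = 904

gcd(90, 37) = 1, so the Chinese Remainder Theorem guarantees exactly one residue class mod 3330 satisfying both.
Any solution of the first congruence is x = 4 + 90t; substituting into the second, 90t ≡ 16 − 4 ≡ 12 (mod 37).
90 ≡ 16 (mod 37), so this reads 16t ≡ 12 (mod 37). To invert 16 modulo 37: 37 = 2·16 + 5, 16 = 3·5 + 1, 5 = 5·1 + 0, and unwinding, 1 = 16 − 3·5 = 16 − 3·(37 − 2·16) = −3·37 + 7·16. Thus 16⁻¹ ≡ 7 (mod 37).
Multiplying by 7: t ≡ 7·12 = 84 ≡ 10 (mod 37).
With t = 10: x = 4 + 90·10 = 904.
Check: 904 mod 90 = 4, 904 mod 37 = 16. ✓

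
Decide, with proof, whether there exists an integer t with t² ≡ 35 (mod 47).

There is no such integer.

Apply Euler's criterion with the prime 47: 35 is a quadratic residue iff 35^23 ≡ 1 (mod 47), and a non-residue iff it is ≡ −1.
Repeated squaring mod 47: 35^2 = 1225 ≡ 3; 35^4 ≡ 3² = 9 ≡ 9; 35^8 ≡ 9² = 81 ≡ 34; 35^16 ≡ 34² = 1156 ≡ 28.
Since 23 = 16 + 4 + 2 + 1, 35^23 ≡ 28 · 9 · 3 · 35; multiplying out mod 47: 28·9 = 252 ≡ 17, then 17·3 = 51 ≡ 4, then 4·35 = 140 ≡ 46. Thus 35^23 ≡ 46 ≡ −1 (mod 47).
The value −1 means 35 is a non-residue modulo 47, so t² ≡ 35 (mod 47) is impossible.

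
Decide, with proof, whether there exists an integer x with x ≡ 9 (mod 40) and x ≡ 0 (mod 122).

No such integer exists.

gcd(40, 122) = 2. If x ≡ 9 (mod 40) and x ≡ 0 (mod 122), then x ≡ 9 (mod 2) and x ≡ 0 (mod 2).
But 9 mod 2 = 1 while 0 mod 2 = 0, a contradiction.
Hence the system has no solution.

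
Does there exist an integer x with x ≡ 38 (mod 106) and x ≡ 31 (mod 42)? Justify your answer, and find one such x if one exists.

No, no such integer exists.

gcd(106, 42) = 2. If x ≡ 38 (mod 106) and x ≡ 31 (mod 42), then x ≡ 38 (mod 2) and x ≡ 31 (mod 2).
But 38 mod 2 = 0 while 31 mod 2 = 1, a contradiction.
So no integer satisfies both congruences.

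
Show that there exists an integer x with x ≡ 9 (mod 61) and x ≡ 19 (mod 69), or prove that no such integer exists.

Since 61 and 69 share no common factor, CRT says the pair of congruences has a solution (unique mod 4209).
Write x = 9 + 61t and require 9 + 61t ≡ 19 (mod 69), i.e. 61t ≡ 10 (mod 69).
Since 61·43 = 2623 = 38·69 + 1, the inverse of 61 mod 69 is 43.
Multiplying by 43: t ≡ 43·10 = 430 ≡ 16 (mod 69).
Taking t = 16 gives x = 9 + 61·16 = 985.
Check: 985 mod 61 = 9, 985 mod 69 = 19. ✓

x = 985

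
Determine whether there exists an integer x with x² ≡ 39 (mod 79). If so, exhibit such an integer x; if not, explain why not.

There is no such integer.

79 is prime, so by Euler's criterion 39 is a square mod 79 iff 39^((79−1)/2) = 39^39 ≡ 1 (mod 79).
Squaring successively (mod 79): 39^2 = 1521 ≡ 20; 39^4 ≡ 20² = 400 ≡ 5; 39^8 ≡ 5² = 25 ≡ 25; 39^16 ≡ 25² = 625 ≡ 72; 39^32 ≡ 72² = 5184 ≡ 49.
Since 39 = 32 + 4 + 2 + 1, 39^39 ≡ 49 · 5 · 20 · 39; multiplying out mod 79: 49·5 = 245 ≡ 8, then 8·20 = 160 ≡ 2, then 2·39 = 78 ≡ 78. Thus 39^39 ≡ 78 ≡ −1 (mod 79).
The value −1 means 39 is a non-residue modulo 79, so x² ≡ 39 (mod 79) is impossible.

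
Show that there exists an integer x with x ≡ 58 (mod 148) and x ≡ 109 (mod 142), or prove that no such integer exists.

There is no such integer.

gcd(148, 142) = 2. If x ≡ 58 (mod 148) and x ≡ 109 (mod 142), then x ≡ 58 (mod 2) and x ≡ 109 (mod 2).
However 58 ≡ 0 and 109 ≡ 1 (mod 2), and 0 ≠ 1.
Hence the system has no solution.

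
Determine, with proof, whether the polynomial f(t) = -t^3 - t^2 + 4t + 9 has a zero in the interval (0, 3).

Such a root exists.

f(0) = 9 and f(3) = -15, which have opposite signs.
f is continuous everywhere (it is a polynomial), in particular on [0, 3].
By the Intermediate Value Theorem f must vanish at some point of (0, 3).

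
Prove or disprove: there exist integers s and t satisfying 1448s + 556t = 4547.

Any value of 1448s + 556t is a multiple of gcd(1448, 556) = 4.
However 4547 leaves remainder 3 on division by 4.
So the equation is unsolvable over ℤ.

No such integers exist.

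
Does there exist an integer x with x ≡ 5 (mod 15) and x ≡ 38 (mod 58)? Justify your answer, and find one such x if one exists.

x = 560

The moduli 15 and 58 are coprime, so by the Chinese Remainder Theorem a unique solution modulo 870 exists.
Write x = 5 + 15t and require 5 + 15t ≡ 38 (mod 58), i.e. 15t ≡ 33 (mod 58).
Invert 15 mod 58 by the Euclidean algorithm: 58 = 3·15 + 13, 15 = 1·13 + 2, 13 = 6·2 + 1, 2 = 2·1 + 0; back-substituting, 1 = 13 − 6·2 = 13 − 6·(15 − 1·13) = −6·15 + 7·13 = −6·15 + 7·(58 − 3·15) = 7·58 − 27·15. Hence 15·(-27) ≡ 1, so 15⁻¹ ≡ -27 ≡ 31 (mod 58).
Therefore t ≡ 31·33 = 1023 ≡ 37 (mod 58).
Taking t = 37 gives x = 5 + 15·37 = 560.
Indeed 560 ≡ 5 (mod 15) and 560 ≡ 38 (mod 58).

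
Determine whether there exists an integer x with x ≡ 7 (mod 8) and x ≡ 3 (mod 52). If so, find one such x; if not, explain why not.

Here gcd(8, 52) = 4, and both 7 and 3 leave remainder 3 mod 4, so the system is consistent.
Step through x = 7, 7 + 8, 7 + 2·8, …: the values 7, 15, 23, 31, 39, 47, 55 reduce mod 52 to 7, 15, 23, 31, 39, 47, 3. The value 55 hits 3.
Indeed 55 ≡ 7 (mod 8) and 55 ≡ 3 (mod 52).

x = 55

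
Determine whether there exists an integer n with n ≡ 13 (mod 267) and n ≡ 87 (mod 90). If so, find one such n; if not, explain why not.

There is no such integer.

Both moduli are multiples of 3 = gcd(267, 90), so any solution would satisfy n ≡ 13 and n ≡ 87 modulo 3 simultaneously.
These are incompatible: 13 − 87 = -74 is not divisible by 3.
So no integer satisfies both congruences.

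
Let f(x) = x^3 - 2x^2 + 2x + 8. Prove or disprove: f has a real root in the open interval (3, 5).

Evaluate at the endpoints: f(3) = 23, f(5) = 93 — same sign (positive).
The derivative f'(x) = 3x^2 - 4x + 2 is a quadratic with discriminant (-4)² − 4·3·2 = -8 < 0; it never vanishes, so it is always positive (sign of the leading coefficient).
So f is strictly increasing; between 3 and 5 its values lie between f(3) = 23 and f(5) = 93, all positive. Therefore f has no root in (3, 5).

f has no root in that interval.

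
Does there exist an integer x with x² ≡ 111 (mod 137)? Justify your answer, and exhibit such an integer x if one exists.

No, no such integer exists.

Apply Euler's criterion with the prime 137: 111 is a quadratic residue iff 111^68 ≡ 1 (mod 137), and a non-residue iff it is ≡ −1.
Repeated squaring mod 137: 111^2 = 12321 ≡ 128; 111^4 ≡ 128² = 16384 ≡ 81; 111^8 ≡ 81² = 6561 ≡ 122; 111^16 ≡ 122² = 14884 ≡ 88; 111^32 ≡ 88² = 7744 ≡ 72; 111^64 ≡ 72² = 5184 ≡ 115.
Since 68 = 64 + 4, 111^68 ≡ 115 · 81; multiplying out mod 137: 115·81 = 9315 ≡ 136. Thus 111^68 ≡ 136 ≡ −1 (mod 137).
By Euler's criterion 111 is a quadratic non-residue mod 137: no x satisfies x² ≡ 111 (mod 137).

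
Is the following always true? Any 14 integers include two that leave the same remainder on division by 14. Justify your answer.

No; for instance {39, 40, 41, 42, 43, 44, 45, 46, 47, 48, 49, 50, 51, 52} is a counterexample.

Try 14 consecutive integers, 39, 40, …, 52. Their remainders mod 14 are 11, 12, 13, 0, 1, 2, 3, 4, 5, 6, 7, 8, 9, 10 — pairwise different, as any 14 ≤ 14 consecutive integers have distinct residues.
Hence this collection has no pair with equal remainders mod 14, disproving the claim.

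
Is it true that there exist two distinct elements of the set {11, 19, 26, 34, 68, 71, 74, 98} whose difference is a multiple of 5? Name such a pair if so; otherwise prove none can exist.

Reduce each element mod 5: 11↦1, 19↦4, 26↦1, 34↦4, 68↦3, 71↦1, 74↦4, 98↦3. The residue 1 repeats (at 11 and 26), and 26 − 11 = 15 = 3·5.

Yes: 11 and 26.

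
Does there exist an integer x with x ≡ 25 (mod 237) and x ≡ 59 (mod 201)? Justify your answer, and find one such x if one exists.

gcd(237, 201) = 3. If x ≡ 25 (mod 237) and x ≡ 59 (mod 201), then x ≡ 25 (mod 3) and x ≡ 59 (mod 3).
However 25 ≡ 1 and 59 ≡ 2 (mod 3), and 1 ≠ 2.
So no integer satisfies both congruences.

No, no such integer exists.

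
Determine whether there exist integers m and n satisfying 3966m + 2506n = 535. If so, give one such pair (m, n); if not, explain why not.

Any value of 3966m + 2506n is a multiple of gcd(3966, 2506) = 2.
But 535 = 2·267 + 1, so 2 ∤ 535.
Therefore 3966m + 2506n = 535 has no solution in integers.

No such integers exist.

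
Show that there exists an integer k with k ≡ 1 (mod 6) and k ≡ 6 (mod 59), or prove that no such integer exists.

k = 301

gcd(6, 59) = 1, so the Chinese Remainder Theorem guarantees exactly one residue class mod 354 satisfying both.
Any solution of the first congruence is k = 1 + 6t; substituting into the second, 6t ≡ 6 − 1 ≡ 5 (mod 59).
Note 6·10 = 60 ≡ 1 (mod 59) (as 60 − 1 = 1·59), so 6⁻¹ ≡ 10.
Therefore t ≡ 10·5 = 50 (mod 59).
Taking t = 50 gives k = 1 + 6·50 = 301.
Indeed 301 ≡ 1 (mod 6) and 301 ≡ 6 (mod 59).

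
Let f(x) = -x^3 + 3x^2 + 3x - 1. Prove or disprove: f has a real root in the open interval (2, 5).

f(2) = 9 and f(5) = -36, which have opposite signs.
f is continuous everywhere (it is a polynomial), in particular on [2, 5].
By the Intermediate Value Theorem, f takes the value 0 somewhere in the open interval.

Yes, f has a root in the interval.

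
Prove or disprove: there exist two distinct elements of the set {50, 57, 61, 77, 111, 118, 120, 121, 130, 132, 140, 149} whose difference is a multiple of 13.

There is no such pair.

Reduce each element modulo 13: 50↦11, 57↦5, 61↦9, 77↦12, 111↦7, 118↦1, 120↦3, 121↦4, 130↦0, 132↦2, 140↦10, 149↦6.
All 12 residues are distinct, so no two elements differ by a multiple of 13.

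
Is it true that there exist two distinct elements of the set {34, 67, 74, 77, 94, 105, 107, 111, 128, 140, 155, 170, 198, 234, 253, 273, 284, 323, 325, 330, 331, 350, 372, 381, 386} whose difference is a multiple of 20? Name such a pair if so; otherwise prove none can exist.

Yes: 34 and 74.

Both 34 and 74 leave remainder 14 on division by 20; their difference 40 = 2·20 is a multiple of 20.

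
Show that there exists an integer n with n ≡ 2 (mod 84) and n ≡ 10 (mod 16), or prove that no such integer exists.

The moduli are not coprime: gcd(84, 16) = 4. Compatibility requires 4 ∣ (10 − 2) = 8, which holds, so solutions exist.
The integers ≡ 2 (mod 84) are 2, 86, 170, …; their remainders mod 16 are 2, 6, 10, so n = 170 is the first that is ≡ 10 (mod 16).
Verify: 170 = 2·84 + 2 and 170 = 10·16 + 10. ✓

n = 170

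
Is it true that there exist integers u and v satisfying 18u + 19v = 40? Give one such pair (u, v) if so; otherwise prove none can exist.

18 and 19 are coprime, so 18u + 19v ranges over all of ℤ.
Run the Euclidean algorithm on 19 and 18: 19 = 1·18 + 1, 18 = 18·1 + 0.
Back-substituting, 1 = 19 − 1·18; that is, 18·(-1) + 19·1 = 1.
Times 40: 18·(-40) + 19·40 = 40, so (-40, 40) solves it.
Shifting by a multiple of (19, −18) keeps it a solution: u = -40 + 3·19 = 17, v = 40 − 3·18 = -14.
Check: 18·17 + 19·(-14) = 306 − 266 = 40. ✓

u = 17, v = -14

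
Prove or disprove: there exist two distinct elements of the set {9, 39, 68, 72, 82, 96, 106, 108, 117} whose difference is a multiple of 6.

Reduce each element mod 6: 9↦3, 39↦3, 68↦2, 72↦0, 82↦4, 96↦0, 106↦4, 108↦0, 117↦3. The residue 3 repeats (at 9 and 39), and 39 − 9 = 30 = 5·6.

9 and 39 are such a pair.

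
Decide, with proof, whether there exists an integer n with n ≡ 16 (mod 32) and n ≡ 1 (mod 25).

Since 32 and 25 share no common factor, CRT says the pair of congruences has a solution (unique mod 800).
Any solution of the first congruence is n = 16 + 32t; substituting into the second, 32t ≡ 1 − 16 ≡ 10 (mod 25).
32 ≡ 7 (mod 25), so this reads 7t ≡ 10 (mod 25). Note 7·18 = 126 ≡ 1 (mod 25) (as 126 − 1 = 5·25), so 7⁻¹ ≡ 18.
Multiplying by 18: t ≡ 18·10 = 180 ≡ 5 (mod 25).
Taking t = 5 gives n = 16 + 32·5 = 176.
Check: 176 mod 32 = 16, 176 mod 25 = 1. ✓

n = 176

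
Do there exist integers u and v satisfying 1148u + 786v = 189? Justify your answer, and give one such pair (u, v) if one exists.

gcd(1148, 786) = 2, so every integer of the form 1148u + 786v is a multiple of 2.
But 189 = 2·94 + 1, so 2 ∤ 189.
Hence no integers u, v satisfy the equation.

No such integers exist.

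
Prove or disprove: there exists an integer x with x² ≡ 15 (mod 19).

Since (19 − x)² ≡ x² (mod 19), it suffices to square x = 0, 1, …, 9: the residues are 0, 1, 4, 9, 16, 6, 17, 11, 7, 5.
The set of squares mod 19 is therefore {0, 1, 4, 5, 6, 7, 9, 11, 16, 17}, which does not contain 15.
Hence no integer x has x² ≡ 15 (mod 19).

No, no such integer exists.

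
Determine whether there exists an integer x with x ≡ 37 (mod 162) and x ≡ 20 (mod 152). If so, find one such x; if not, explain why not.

No such integer exists.

Reduce both congruences modulo 2, which divides 162 and 152: they say x ≡ 37 (mod 2) and x ≡ 20 (mod 2).
However 37 ≡ 1 and 20 ≡ 0 (mod 2), and 1 ≠ 0.
Therefore no such x exists.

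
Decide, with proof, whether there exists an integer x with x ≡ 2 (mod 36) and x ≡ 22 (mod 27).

No, no such integer exists.

Both moduli are multiples of 9 = gcd(36, 27), so any solution would satisfy x ≡ 2 and x ≡ 22 modulo 9 simultaneously.
But 2 mod 9 = 2 while 22 mod 9 = 4, a contradiction.
Therefore no such x exists.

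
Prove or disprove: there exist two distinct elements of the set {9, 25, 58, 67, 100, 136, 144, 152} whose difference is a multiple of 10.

No, no such pair exists.

Two integers differ by a multiple of 10 exactly when they have the same residue mod 10. The residues are 9↦9, 25↦5, 58↦8, 67↦7, 100↦0, 136↦6, 144↦4, 152↦2.
No residue repeats among the 8 elements, so no pair has difference ≡ 0 (mod 10).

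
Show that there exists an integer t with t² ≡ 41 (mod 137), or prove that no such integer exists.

137 is prime, so by Euler's criterion 41 is a square mod 137 iff 41^((137−1)/2) = 41^68 ≡ 1 (mod 137).
Repeated squaring mod 137: 41^2 = 1681 ≡ 37; 41^4 ≡ 37² = 1369 ≡ 136; 41^8 ≡ 136² = 18496 ≡ 1; 41^16 ≡ 1² = 1 ≡ 1; 41^32 ≡ 1² = 1 ≡ 1; 41^64 ≡ 1² = 1 ≡ 1.
Since 68 = 64 + 4, 41^68 ≡ 1 · 136; multiplying out mod 137: 1·136 = 136 ≡ 136. Thus 41^68 ≡ 136 ≡ −1 (mod 137).
The value −1 means 41 is a non-residue modulo 137, so t² ≡ 41 (mod 137) is impossible.

There is no such integer.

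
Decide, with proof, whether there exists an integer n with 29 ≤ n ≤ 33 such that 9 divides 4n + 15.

n = 30

Try n = 30: 4·30 + 15 = 135 = 15·9, which is divisible by 9.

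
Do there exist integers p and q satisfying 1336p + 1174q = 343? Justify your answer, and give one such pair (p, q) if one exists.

gcd(1336, 1174) = 2, so every integer of the form 1336p + 1174q is a multiple of 2.
However 343 leaves remainder 1 on division by 2.
So the equation is unsolvable over ℤ.

There are no such integers.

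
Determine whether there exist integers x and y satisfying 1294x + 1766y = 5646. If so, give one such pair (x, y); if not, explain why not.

Every value of 1294x + 1766y is a multiple of gcd(1294, 1766) = 2; since 2 ∣ 5646, solutions exist.
Dividing through by 2 reduces the equation to 647x + 883y = 2823.
Run the Euclidean algorithm on 883 and 647: 883 = 1·647 + 236, 647 = 2·236 + 175, 236 = 1·175 + 61, 175 = 2·61 + 53, 61 = 1·53 + 8, 53 = 6·8 + 5, 8 = 1·5 + 3, 5 = 1·3 + 2, 3 = 1·2 + 1, 2 = 2·1 + 0.
Unwinding: 1 = 3 − 1·2 = 3 − (5 − 1·3) = −5 + 2·3 = −5 + 2·(8 − 1·5) = 2·8 − 3·5 = 2·8 − 3·(53 − 6·8) = −3·53 + 20·8 = −3·53 + 20·(61 − 1·53) = 20·61 − 23·53 = 20·61 − 23·(175 − 2·61) = −23·175 + 66·61 = −23·175 + 66·(236 − 1·175) = 66·236 − 89·175 = 66·236 − 89·(647 − 2·236) = −89·647 + 244·236 = −89·647 + 244·(883 − 1·647) = 244·883 − 333·647, i.e. 647·(-333) + 883·244 = 1.
Times 2823: 647·(-940059) + 883·688812 = 2823, so (-940059, 688812) solves it.
Adding 1065·883 to x and subtracting 1065·647 from y gives the tidier solution (336, -243).
Check: 1294·336 + 1766·(-243) = 434784 − 429138 = 5646. ✓

x = 336, y = -243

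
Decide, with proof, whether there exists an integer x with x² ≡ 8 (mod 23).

x = 13

x = 13 works: 13² = 169, and 169 − 8 = 161 = 7·23.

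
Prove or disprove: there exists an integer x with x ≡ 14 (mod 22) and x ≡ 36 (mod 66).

The moduli are not coprime: gcd(22, 66) = 22. Compatibility requires 22 ∣ (36 − 14) = 22, which holds, so solutions exist.
Step through x = 14, 14 + 22, 14 + 2·22, …: the values 14, 36 reduce mod 66 to 14, 36. The value 36 hits 36.
Verify: 36 = 1·22 + 14 and 36 = 0·66 + 36. ✓

x = 36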